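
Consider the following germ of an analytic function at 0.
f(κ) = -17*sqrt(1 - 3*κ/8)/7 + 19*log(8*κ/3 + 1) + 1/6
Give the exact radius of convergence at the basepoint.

The radius of convergence is 3/8.

Branch term (19)*log(1 - κ/(-3/8)): its argument vanishes at κ = -3/8, a logarithmic branch point, modulus 3/8.
Branch term (-17/7)*sqrt(1 - κ/(8/3)): its argument vanishes at κ = 8/3, a square-root branch point, modulus 8/3.
The radius of convergence is the smallest modulus among the singular points: 3/8.


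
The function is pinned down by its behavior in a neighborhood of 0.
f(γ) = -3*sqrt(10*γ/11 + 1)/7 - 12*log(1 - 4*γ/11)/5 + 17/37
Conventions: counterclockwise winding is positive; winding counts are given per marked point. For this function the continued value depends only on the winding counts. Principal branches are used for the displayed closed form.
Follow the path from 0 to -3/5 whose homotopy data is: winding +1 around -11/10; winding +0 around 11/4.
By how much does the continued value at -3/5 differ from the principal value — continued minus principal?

Continued minus principal equals (6/77)*sqrt(55).

The rational part is single-valued and drops out of the difference; each branch term changes only by its own monodromy.
(-3/7)*sqrt(1 - γ/(-11/10)): winding +1 is odd, the square root flips sign, contributing -2*(-3/7)*sqrt(1 - (-3/5)/(-11/10)) = -2*(-3/7)*sqrt(5/11) = (6/77)*sqrt(55).
(-12/5)*log(1 - γ/(11/4)): winding 0 around 11/4, so this term returns to its principal value, contribution 0.
Summing the contributions at γ = -3/5 gives (6/77)*sqrt(55).


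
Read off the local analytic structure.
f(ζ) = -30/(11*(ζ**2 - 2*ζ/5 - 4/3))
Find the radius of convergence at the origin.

Denominator factor (ζ**2 - 2*ζ/5 - 4/3): discriminant 412/75, real irrational roots 1/5 + (1/15)*sqrt(309) and 1/5 - (1/15)*sqrt(309); poles of order 1, moduli 1/5 + (1/15)*sqrt(309) and -1/5 + (1/15)*sqrt(309).
The radius of convergence is the smallest modulus among the singular points: -1/5 + (1/15)*sqrt(309).

The radius of convergence is -1/5 + (1/15)*sqrt(309).


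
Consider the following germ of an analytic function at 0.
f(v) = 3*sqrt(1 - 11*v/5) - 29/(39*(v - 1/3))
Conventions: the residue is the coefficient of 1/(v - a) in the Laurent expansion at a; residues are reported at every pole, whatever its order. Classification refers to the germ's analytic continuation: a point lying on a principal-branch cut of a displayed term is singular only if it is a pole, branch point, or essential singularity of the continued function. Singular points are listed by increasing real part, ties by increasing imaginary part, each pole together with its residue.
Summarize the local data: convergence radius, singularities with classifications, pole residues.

Denominator factor (v - 1/3): pole of order 1 at 1/3, modulus 1/3.
Branch term (3)*sqrt(1 - v/(5/11)): its argument vanishes at v = 5/11, a square-root branch point, modulus 5/11.
The radius of convergence is the smallest modulus among the singular points: 1/3.
The branch term is analytic at 1/3 and contributes nothing to the residue; only the rational part matters.
At the order-1 pole 1/3 set g(v) = (v - (1/3))*(rational part) = -29/39.
Simple pole: residue = g(a) at a = 1/3, which is -29/39.
List the singular points by increasing real part (a conjugate pair: the negative imaginary part first).

Radius of convergence at 0: 1/3.
At 1/3: a pole of order 1; residue -29/39.
At 5/11: an algebraic (square-root) branch point.


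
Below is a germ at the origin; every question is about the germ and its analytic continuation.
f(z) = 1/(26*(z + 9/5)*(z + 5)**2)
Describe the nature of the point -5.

The point is a pole of order 2.

The denominator factor z + 5 vanishes at -5 and appears to the power 2; the numerator there equals 1/26, nonzero, and no other factor vanishes.
Hence a pole whose order is the multiplicity, 2.


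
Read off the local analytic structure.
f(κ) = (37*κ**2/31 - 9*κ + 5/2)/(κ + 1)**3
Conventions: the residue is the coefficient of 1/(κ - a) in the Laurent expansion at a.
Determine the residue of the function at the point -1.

The residue is 37/31.

At the order-3 pole -1 set g(κ) = (κ - (-1))^3*f(κ) = 37*κ**2/31 - 9*κ + 5/2.
Order-3 pole: residue = g''(a)/2; g''(-1) = 74/31, so the residue is 37/31.


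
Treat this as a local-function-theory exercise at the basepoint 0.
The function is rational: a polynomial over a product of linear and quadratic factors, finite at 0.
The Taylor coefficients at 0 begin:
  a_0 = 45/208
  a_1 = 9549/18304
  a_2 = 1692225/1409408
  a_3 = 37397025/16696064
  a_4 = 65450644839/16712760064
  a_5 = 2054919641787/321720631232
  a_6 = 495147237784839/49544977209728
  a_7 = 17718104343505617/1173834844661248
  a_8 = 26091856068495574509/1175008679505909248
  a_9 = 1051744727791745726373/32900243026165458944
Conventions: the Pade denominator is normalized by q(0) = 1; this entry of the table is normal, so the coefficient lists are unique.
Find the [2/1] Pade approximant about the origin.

The Pade approximant has numerator coefficients [45/208, 37932381/321216896, 1607253939/7066771712]; denominator coefficients [1, -720239/386078].


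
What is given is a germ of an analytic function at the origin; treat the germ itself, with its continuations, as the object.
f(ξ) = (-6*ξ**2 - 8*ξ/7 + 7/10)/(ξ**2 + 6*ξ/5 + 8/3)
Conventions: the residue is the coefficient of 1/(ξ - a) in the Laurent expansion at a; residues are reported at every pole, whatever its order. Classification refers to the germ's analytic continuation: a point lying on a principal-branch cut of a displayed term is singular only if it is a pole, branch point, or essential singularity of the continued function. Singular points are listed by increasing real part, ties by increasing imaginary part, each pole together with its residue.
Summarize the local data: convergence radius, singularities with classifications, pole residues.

Radius of convergence at 0: (2/3)*sqrt(6).
At (-3/5) - ((1/15)*sqrt(519))*i: a pole of order 1; residue (106/35) + ((4573/24220)*sqrt(519))*i.
At (-3/5) + ((1/15)*sqrt(519))*i: a pole of order 1; residue (106/35) - ((4573/24220)*sqrt(519))*i.

Denominator factor (ξ**2 + 6*ξ/5 + 8/3): discriminant -692/75, complex-conjugate roots (-3/5) + ((1/15)*sqrt(519))*i and (-3/5) - ((1/15)*sqrt(519))*i; poles of order 1, moduli (2/3)*sqrt(6) and (2/3)*sqrt(6).
The radius of convergence is the smallest modulus among the singular points: (2/3)*sqrt(6).
The factor ξ**2 + 6*ξ/5 + 8/3 splits as (ξ - a)(ξ - a') with a = (-3/5) - ((1/15)*sqrt(519))*i, a' = (-3/5) + ((1/15)*sqrt(519))*i. At the order-1 pole a set g(ξ) = (ξ - a)*f(ξ) = [-6*ξ**2 - 8*ξ/7 + 7/10] / (ξ - a').
Simple pole: residue = g(a) at a = (-3/5) - ((1/15)*sqrt(519))*i, which is (106/35) + ((4573/24220)*sqrt(519))*i.
The factor ξ**2 + 6*ξ/5 + 8/3 splits as (ξ - a)(ξ - a') with a = (-3/5) + ((1/15)*sqrt(519))*i, a' = (-3/5) - ((1/15)*sqrt(519))*i. At the order-1 pole a set g(ξ) = (ξ - a)*f(ξ) = [-6*ξ**2 - 8*ξ/7 + 7/10] / (ξ - a').
Simple pole: residue = g(a) at a = (-3/5) + ((1/15)*sqrt(519))*i, which is (106/35) - ((4573/24220)*sqrt(519))*i.
List the singular points by increasing real part (a conjugate pair: the negative imaginary part first).


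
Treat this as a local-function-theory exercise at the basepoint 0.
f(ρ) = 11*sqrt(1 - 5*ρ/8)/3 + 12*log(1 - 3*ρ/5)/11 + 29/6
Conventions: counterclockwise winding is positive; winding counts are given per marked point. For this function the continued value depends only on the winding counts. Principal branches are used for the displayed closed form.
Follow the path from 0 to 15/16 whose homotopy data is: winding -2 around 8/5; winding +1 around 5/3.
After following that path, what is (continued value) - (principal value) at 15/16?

Continued minus principal equals (24/11)*pi*i.

The rational part is single-valued and drops out of the difference; each branch term changes only by its own monodromy.
(12/11)*log(1 - ρ/(5/3)): each positive loop around 5/3 adds 2*pi*i to the log, so winding +1 contributes (12/11)*(1)*2*pi*i = (24/11)*pi*i.
(11/3)*sqrt(1 - ρ/(8/5)): winding -2 is even, the square root returns to the same sheet, contribution 0.
Summing the contributions at ρ = 15/16 gives (24/11)*pi*i.


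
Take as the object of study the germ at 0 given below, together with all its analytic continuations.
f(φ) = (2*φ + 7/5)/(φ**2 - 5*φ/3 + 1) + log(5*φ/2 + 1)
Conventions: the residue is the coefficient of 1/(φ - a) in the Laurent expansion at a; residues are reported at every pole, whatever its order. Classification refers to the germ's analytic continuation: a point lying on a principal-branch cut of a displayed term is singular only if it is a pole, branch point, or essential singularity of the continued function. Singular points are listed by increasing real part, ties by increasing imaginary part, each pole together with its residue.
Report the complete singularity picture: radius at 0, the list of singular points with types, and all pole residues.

Denominator factor (φ**2 - 5*φ/3 + 1): discriminant -11/9, complex-conjugate roots (5/6) + ((1/6)*sqrt(11))*i and (5/6) - ((1/6)*sqrt(11))*i; poles of order 1, moduli 1 and 1.
Branch term (1)*log(1 - φ/(-2/5)): its argument vanishes at φ = -2/5, a logarithmic branch point, modulus 2/5.
The radius of convergence is the smallest modulus among the singular points: 2/5.
The branch term is analytic at (5/6) - ((1/6)*sqrt(11))*i and contributes nothing to the residue; only the rational part matters.
The factor φ**2 - 5*φ/3 + 1 splits as (φ - a)(φ - a') with a = (5/6) - ((1/6)*sqrt(11))*i, a' = (5/6) + ((1/6)*sqrt(11))*i. At the order-1 pole a set g(φ) = (φ - a)*(rational part) = [2*φ + 7/5] / (φ - a').
Simple pole: residue = g(a) at a = (5/6) - ((1/6)*sqrt(11))*i, which is (1) + ((46/55)*sqrt(11))*i.
The branch term is analytic at (5/6) + ((1/6)*sqrt(11))*i and contributes nothing to the residue; only the rational part matters.
The factor φ**2 - 5*φ/3 + 1 splits as (φ - a)(φ - a') with a = (5/6) + ((1/6)*sqrt(11))*i, a' = (5/6) - ((1/6)*sqrt(11))*i. At the order-1 pole a set g(φ) = (φ - a)*(rational part) = [2*φ + 7/5] / (φ - a').
Simple pole: residue = g(a) at a = (5/6) + ((1/6)*sqrt(11))*i, which is (1) - ((46/55)*sqrt(11))*i.
List the singular points by increasing real part (a conjugate pair: the negative imaginary part first).

Radius of convergence at 0: 2/5.
At -2/5: a logarithmic branch point.
At (5/6) - ((1/6)*sqrt(11))*i: a pole of order 1; residue (1) + ((46/55)*sqrt(11))*i.
At (5/6) + ((1/6)*sqrt(11))*i: a pole of order 1; residue (1) - ((46/55)*sqrt(11))*i.


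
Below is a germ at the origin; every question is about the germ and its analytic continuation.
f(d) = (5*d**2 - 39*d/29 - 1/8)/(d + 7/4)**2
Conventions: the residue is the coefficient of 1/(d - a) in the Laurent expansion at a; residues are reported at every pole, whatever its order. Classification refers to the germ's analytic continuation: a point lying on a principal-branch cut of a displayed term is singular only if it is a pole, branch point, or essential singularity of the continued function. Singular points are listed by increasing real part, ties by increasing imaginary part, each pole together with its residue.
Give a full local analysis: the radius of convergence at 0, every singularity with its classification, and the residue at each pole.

Denominator factor (d + 7/4)^2: pole of order 2 at -7/4, modulus 7/4.
The radius of convergence is the smallest modulus among the singular points: 7/4.
At the order-2 pole -7/4 set g(d) = (d - (-7/4))^2*f(d) = 5*d**2 - 39*d/29 - 1/8.
Order-2 pole: residue = g'(a); g'(-7/4) = -1093/58, so the residue is -1093/58.

Radius of convergence at 0: 7/4.
At -7/4: a pole of order 2; residue -1093/58.


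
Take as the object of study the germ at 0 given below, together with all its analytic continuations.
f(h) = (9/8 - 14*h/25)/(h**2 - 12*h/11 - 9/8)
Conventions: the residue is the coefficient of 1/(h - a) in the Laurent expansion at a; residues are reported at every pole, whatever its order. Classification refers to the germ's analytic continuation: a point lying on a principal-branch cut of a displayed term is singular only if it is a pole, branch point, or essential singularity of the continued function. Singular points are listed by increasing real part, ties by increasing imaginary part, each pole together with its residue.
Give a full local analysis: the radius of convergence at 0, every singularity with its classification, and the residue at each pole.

Radius of convergence at 0: -6/11 + (9/44)*sqrt(34).
At 6/11 - (9/44)*sqrt(34): a pole of order 1; residue -7/25 - (601/10200)*sqrt(34).
At 6/11 + (9/44)*sqrt(34): a pole of order 1; residue -7/25 + (601/10200)*sqrt(34).

Denominator factor (h**2 - 12*h/11 - 9/8): discriminant 1377/242, real irrational roots 6/11 + (9/44)*sqrt(34) and 6/11 - (9/44)*sqrt(34); poles of order 1, moduli 6/11 + (9/44)*sqrt(34) and -6/11 + (9/44)*sqrt(34).
The radius of convergence is the smallest modulus among the singular points: -6/11 + (9/44)*sqrt(34).
The factor h**2 - 12*h/11 - 9/8 splits as (h - a)(h - a') with a = 6/11 - (9/44)*sqrt(34), a' = 6/11 + (9/44)*sqrt(34). At the order-1 pole a set g(h) = (h - a)*f(h) = [9/8 - 14*h/25] / (h - a').
Simple pole: residue = g(a) at a = 6/11 - (9/44)*sqrt(34), which is -7/25 - (601/10200)*sqrt(34).
The factor h**2 - 12*h/11 - 9/8 splits as (h - a)(h - a') with a = 6/11 + (9/44)*sqrt(34), a' = 6/11 - (9/44)*sqrt(34). At the order-1 pole a set g(h) = (h - a)*f(h) = [9/8 - 14*h/25] / (h - a').
Simple pole: residue = g(a) at a = 6/11 + (9/44)*sqrt(34), which is -7/25 + (601/10200)*sqrt(34).
List the singular points by increasing real part (a conjugate pair: the negative imaginary part first).


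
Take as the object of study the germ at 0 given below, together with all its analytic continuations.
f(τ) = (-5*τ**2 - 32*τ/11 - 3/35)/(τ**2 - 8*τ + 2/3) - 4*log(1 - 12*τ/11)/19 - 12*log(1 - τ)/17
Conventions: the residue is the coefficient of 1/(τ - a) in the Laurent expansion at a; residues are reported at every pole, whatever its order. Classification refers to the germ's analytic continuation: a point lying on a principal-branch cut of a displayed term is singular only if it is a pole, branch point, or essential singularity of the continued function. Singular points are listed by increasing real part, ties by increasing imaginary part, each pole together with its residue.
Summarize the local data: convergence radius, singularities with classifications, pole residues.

Radius of convergence at 0: 4 - (1/3)*sqrt(138).
At 4 - (1/3)*sqrt(138): a pole of order 1; residue -236/11 + (194489/106260)*sqrt(138).
At 11/12: a logarithmic branch point.
At 1: a logarithmic branch point.
At 4 + (1/3)*sqrt(138): a pole of order 1; residue -236/11 - (194489/106260)*sqrt(138).

Denominator factor (τ**2 - 8*τ + 2/3): discriminant 184/3, real irrational roots 4 + (1/3)*sqrt(138) and 4 - (1/3)*sqrt(138); poles of order 1, moduli 4 + (1/3)*sqrt(138) and 4 - (1/3)*sqrt(138).
Branch term (-4/19)*log(1 - τ/(11/12)): its argument vanishes at τ = 11/12, a logarithmic branch point, modulus 11/12.
Branch term (-12/17)*log(1 - τ/(1)): its argument vanishes at τ = 1, a logarithmic branch point, modulus 1.
The radius of convergence is the smallest modulus among the singular points: 4 - (1/3)*sqrt(138).
The branch terms are analytic at 4 - (1/3)*sqrt(138) and contribute nothing to the residue; only the rational part matters.
The factor τ**2 - 8*τ + 2/3 splits as (τ - a)(τ - a') with a = 4 - (1/3)*sqrt(138), a' = 4 + (1/3)*sqrt(138). At the order-1 pole a set g(τ) = (τ - a)*(rational part) = [-5*τ**2 - 32*τ/11 - 3/35] / (τ - a').
Simple pole: residue = g(a) at a = 4 - (1/3)*sqrt(138), which is -236/11 + (194489/106260)*sqrt(138).
The branch terms are analytic at 4 + (1/3)*sqrt(138) and contribute nothing to the residue; only the rational part matters.
The factor τ**2 - 8*τ + 2/3 splits as (τ - a)(τ - a') with a = 4 + (1/3)*sqrt(138), a' = 4 - (1/3)*sqrt(138). At the order-1 pole a set g(τ) = (τ - a)*(rational part) = [-5*τ**2 - 32*τ/11 - 3/35] / (τ - a').
Simple pole: residue = g(a) at a = 4 + (1/3)*sqrt(138), which is -236/11 - (194489/106260)*sqrt(138).
List the singular points by increasing real part (a conjugate pair: the negative imaginary part first).


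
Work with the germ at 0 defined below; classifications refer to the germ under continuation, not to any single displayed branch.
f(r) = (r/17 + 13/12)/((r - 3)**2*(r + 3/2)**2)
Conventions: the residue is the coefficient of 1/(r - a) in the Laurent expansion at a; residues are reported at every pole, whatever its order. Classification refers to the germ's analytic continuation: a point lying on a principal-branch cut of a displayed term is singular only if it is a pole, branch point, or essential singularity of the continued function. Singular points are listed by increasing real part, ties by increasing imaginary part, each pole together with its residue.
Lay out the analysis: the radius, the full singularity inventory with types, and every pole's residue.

Denominator factor (r + 3/2)^2: pole of order 2 at -3/2, modulus 3/2.
Denominator factor (r - 3)^2: pole of order 2 at 3, modulus 3.
The radius of convergence is the smallest modulus among the singular points: 3/2.
At the order-2 pole -3/2 set g(r) = (r - (-3/2))^2*f(r) = (r/17 + 13/12)/(r - 3)**2.
Order-2 pole: residue = g'(a); g'(-3/2) = 920/37179, so the residue is 920/37179.
At the order-2 pole 3 set g(r) = (r - (3))^2*f(r) = (r/17 + 13/12)/(r + 3/2)**2.
Order-2 pole: residue = g'(a); g'(3) = -920/37179, so the residue is -920/37179.
List the singular points by increasing real part (a conjugate pair: the negative imaginary part first).

Radius of convergence at 0: 3/2.
At -3/2: a pole of order 2; residue 920/37179.
At 3: a pole of order 2; residue -920/37179.


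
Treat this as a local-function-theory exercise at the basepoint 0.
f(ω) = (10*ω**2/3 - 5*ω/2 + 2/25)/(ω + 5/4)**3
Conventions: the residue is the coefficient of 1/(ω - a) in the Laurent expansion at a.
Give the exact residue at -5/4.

At the order-3 pole -5/4 set g(ω) = (ω - (-5/4))^3*f(ω) = 10*ω**2/3 - 5*ω/2 + 2/25.
Order-3 pole: residue = g''(a)/2; g''(-5/4) = 20/3, so the residue is 10/3.

The residue is 10/3.


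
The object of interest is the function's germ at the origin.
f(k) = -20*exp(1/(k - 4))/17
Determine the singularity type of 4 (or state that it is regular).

The exponent 1/(k - (4)) has a pole at 4, so exp(1/(k - (4))) takes every nonzero value near it: an essential singularity (not a pole of any order).

The point is an essential singularity.


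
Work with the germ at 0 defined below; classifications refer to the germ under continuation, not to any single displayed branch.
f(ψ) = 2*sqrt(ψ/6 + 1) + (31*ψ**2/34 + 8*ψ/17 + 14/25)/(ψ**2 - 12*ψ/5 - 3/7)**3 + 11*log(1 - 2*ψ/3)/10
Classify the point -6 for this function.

The point is an algebraic (square-root) branch point.

The term (2)*sqrt(1 - ψ/(-6)) has argument 1 - -6/(-6) = 0 at -6: a square-root (algebraic, two-sheeted) branch point; the remaining terms are analytic or single-valued there.


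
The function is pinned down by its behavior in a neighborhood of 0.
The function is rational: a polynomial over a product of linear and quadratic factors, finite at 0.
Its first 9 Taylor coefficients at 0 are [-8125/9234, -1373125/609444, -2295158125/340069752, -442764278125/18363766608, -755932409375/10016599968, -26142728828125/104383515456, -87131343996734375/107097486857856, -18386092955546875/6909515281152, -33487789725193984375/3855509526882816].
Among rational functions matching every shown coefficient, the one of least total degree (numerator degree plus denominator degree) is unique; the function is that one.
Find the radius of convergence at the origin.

No rational of total degree below 7 reproduces all 9 coefficients; solving the [2/5] Pade equations on them gives f(ε) = (-13*ε**2/31 + 39*ε/11 + 39/19)/((ε + 9/5)**3*(ε**2 + ε - 2/5)), whose expansion matches every shown term.
Denominator factor (ε + 9/5)^3: pole of order 3 at -9/5, modulus 9/5.
Denominator factor (ε**2 + ε - 2/5): discriminant 13/5, real irrational roots -1/2 + (1/10)*sqrt(65) and -1/2 - (1/10)*sqrt(65); poles of order 1, moduli -1/2 + (1/10)*sqrt(65) and 1/2 + (1/10)*sqrt(65).
The radius of convergence is the smallest modulus among the singular points: -1/2 + (1/10)*sqrt(65).

The radius of convergence is -1/2 + (1/10)*sqrt(65).


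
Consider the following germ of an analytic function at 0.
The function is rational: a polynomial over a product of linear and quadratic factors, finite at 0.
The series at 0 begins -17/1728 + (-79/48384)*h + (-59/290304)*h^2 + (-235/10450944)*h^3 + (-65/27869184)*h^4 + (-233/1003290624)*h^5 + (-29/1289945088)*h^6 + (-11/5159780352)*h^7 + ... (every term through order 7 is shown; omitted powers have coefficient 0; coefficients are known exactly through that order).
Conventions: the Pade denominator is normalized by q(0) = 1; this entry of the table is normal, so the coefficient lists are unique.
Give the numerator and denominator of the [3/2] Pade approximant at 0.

Taylor coefficients needed (read off): a_0 = -17/1728, a_1 = -79/48384, a_2 = -59/290304, a_3 = -235/10450944, a_4 = -65/27869184, a_5 = -233/1003290624.
Write the denominator as Q(h) = 1 + q1*h + q2*h^2. Requiring Q*f - P = O(h^6) with deg P <= 3 kills the coefficients of h^4..h^5 in Q*f:
  h^4: a_4 + q1*a_3 + q2*a_2 = 0, i.e. -65/27869184 + (-235/10450944)*q1 + (-59/290304)*q2 = 0.
  h^5: a_5 + q1*a_4 + q2*a_3 = 0, i.e. -233/1003290624 + (-65/27869184)*q1 + (-235/10450944)*q2 = 0.
Solving this linear system: q1 = -1146/6905, q2 = 913/132576.
The numerator is Q*f truncated at degree 3: P0 = a_0 = -17/1728; P1 = a_1 + q1*a_0 = 1/334091520; P2 = a_2 + q1*a_1 + q2*a_0 = 1/8018196480; P3 = a_3 + q1*a_2 + q2*a_1 = 1/288655073280.

The Pade approximant has numerator coefficients [-17/1728, 1/334091520, 1/8018196480, 1/288655073280]; denominator coefficients [1, -1146/6905, 913/132576].


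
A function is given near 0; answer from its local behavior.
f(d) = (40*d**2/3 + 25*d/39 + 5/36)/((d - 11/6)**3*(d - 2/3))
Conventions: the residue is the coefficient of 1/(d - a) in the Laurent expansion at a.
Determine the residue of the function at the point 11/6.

At the order-3 pole 11/6 set g(d) = (d - (11/6))^3*f(d) = (40*d**2/3 + 25*d/39 + 5/36)/(d - 2/3).
Order-3 pole: residue = g''(a)/2; g''(11/6) = 36460/4459, so the residue is 18230/4459.

The residue is 18230/4459.


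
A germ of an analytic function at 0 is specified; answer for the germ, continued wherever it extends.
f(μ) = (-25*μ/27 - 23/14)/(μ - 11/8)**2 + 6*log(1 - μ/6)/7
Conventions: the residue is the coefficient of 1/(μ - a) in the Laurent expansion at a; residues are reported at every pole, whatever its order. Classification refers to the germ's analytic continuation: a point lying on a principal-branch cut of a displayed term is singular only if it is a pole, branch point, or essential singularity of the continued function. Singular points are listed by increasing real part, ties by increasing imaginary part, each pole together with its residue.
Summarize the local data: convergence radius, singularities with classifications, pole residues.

Radius of convergence at 0: 11/8.
At 11/8: a pole of order 2; residue -25/27.
At 6: a logarithmic branch point.

Denominator factor (μ - 11/8)^2: pole of order 2 at 11/8, modulus 11/8.
Branch term (6/7)*log(1 - μ/(6)): its argument vanishes at μ = 6, a logarithmic branch point, modulus 6.
The radius of convergence is the smallest modulus among the singular points: 11/8.
The branch term is analytic at 11/8 and contributes nothing to the residue; only the rational part matters.
At the order-2 pole 11/8 set g(μ) = (μ - (11/8))^2*(rational part) = -25*μ/27 - 23/14.
Order-2 pole: residue = g'(a); g'(11/8) = -25/27, so the residue is -25/27.
List the singular points by increasing real part (a conjugate pair: the negative imaginary part first).


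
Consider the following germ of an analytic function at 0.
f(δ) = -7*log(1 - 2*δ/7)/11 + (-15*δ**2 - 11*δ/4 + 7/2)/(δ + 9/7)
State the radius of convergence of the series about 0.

Denominator factor (δ + 9/7): pole of order 1 at -9/7, modulus 9/7.
Branch term (-7/11)*log(1 - δ/(7/2)): its argument vanishes at δ = 7/2, a logarithmic branch point, modulus 7/2.
The radius of convergence is the smallest modulus among the singular points: 9/7.

The radius of convergence is 9/7.


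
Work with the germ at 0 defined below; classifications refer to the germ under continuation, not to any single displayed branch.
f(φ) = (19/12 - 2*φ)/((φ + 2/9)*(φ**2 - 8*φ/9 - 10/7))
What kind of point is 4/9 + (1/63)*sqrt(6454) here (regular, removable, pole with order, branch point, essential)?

The point is a pole of order 1.

The denominator factor φ**2 - 8*φ/9 - 10/7 vanishes at 4/9 + (1/63)*sqrt(6454) and appears to the power 1; the numerator there equals 25/36 - (2/63)*sqrt(6454), nonzero, and no other factor vanishes.
Hence a pole whose order is the multiplicity, 1.


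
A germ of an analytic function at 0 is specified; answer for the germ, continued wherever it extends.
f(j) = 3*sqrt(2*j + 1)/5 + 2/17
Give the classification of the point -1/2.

The term (3/5)*sqrt(1 - j/(-1/2)) has argument 1 - -1/2/(-1/2) = 0 at -1/2: a square-root (algebraic, two-sheeted) branch point; the remaining terms are analytic or single-valued there.

The point is an algebraic (square-root) branch point.


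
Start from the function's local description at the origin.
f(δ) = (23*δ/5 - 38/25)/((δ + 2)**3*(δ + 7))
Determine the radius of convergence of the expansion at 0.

The radius of convergence is 2.

Denominator factor (δ + 7): pole of order 1 at -7, modulus 7.
Denominator factor (δ + 2)^3: pole of order 3 at -2, modulus 2.
The radius of convergence is the smallest modulus among the singular points: 2.


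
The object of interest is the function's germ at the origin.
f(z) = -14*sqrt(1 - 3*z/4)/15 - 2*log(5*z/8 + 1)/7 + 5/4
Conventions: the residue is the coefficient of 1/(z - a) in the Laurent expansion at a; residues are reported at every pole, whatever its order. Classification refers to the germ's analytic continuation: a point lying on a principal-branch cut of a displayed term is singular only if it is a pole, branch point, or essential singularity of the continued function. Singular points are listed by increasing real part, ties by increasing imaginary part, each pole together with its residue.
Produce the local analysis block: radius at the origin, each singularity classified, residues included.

Branch term (-2/7)*log(1 - z/(-8/5)): its argument vanishes at z = -8/5, a logarithmic branch point, modulus 8/5.
Branch term (-14/15)*sqrt(1 - z/(4/3)): its argument vanishes at z = 4/3, a square-root branch point, modulus 4/3.
The radius of convergence is the smallest modulus among the singular points: 4/3.
List the singular points by increasing real part (a conjugate pair: the negative imaginary part first).

Radius of convergence at 0: 4/3.
At -8/5: a logarithmic branch point.
At 4/3: an algebraic (square-root) branch point.


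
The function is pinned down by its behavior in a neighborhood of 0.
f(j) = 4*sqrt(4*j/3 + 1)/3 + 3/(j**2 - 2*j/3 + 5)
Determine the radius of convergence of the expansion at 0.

The radius of convergence is 3/4.

Denominator factor (j**2 - 2*j/3 + 5): discriminant -176/9, complex-conjugate roots (1/3) + ((2/3)*sqrt(11))*i and (1/3) - ((2/3)*sqrt(11))*i; poles of order 1, moduli sqrt(5) and sqrt(5).
Branch term (4/3)*sqrt(1 - j/(-3/4)): its argument vanishes at j = -3/4, a square-root branch point, modulus 3/4.
The radius of convergence is the smallest modulus among the singular points: 3/4.


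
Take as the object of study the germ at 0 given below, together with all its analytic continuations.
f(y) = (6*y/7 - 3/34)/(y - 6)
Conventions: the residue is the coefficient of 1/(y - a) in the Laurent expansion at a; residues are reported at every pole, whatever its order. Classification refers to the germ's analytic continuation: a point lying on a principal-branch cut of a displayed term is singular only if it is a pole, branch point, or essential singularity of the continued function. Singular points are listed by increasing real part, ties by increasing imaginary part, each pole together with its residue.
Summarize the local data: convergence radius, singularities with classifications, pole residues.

Denominator factor (y - 6): pole of order 1 at 6, modulus 6.
The radius of convergence is the smallest modulus among the singular points: 6.
At the order-1 pole 6 set g(y) = (y - (6))*f(y) = 6*y/7 - 3/34.
Simple pole: residue = g(a) at a = 6, which is 1203/238.

Radius of convergence at 0: 6.
At 6: a pole of order 1; residue 1203/238.


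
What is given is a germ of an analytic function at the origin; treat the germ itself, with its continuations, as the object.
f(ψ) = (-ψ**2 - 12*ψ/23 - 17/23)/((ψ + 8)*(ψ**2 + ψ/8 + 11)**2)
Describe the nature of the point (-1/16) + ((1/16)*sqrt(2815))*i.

The denominator factor ψ**2 + ψ/8 + 11 vanishes at (-1/16) + ((1/16)*sqrt(2815))*i and appears to the power 2; the numerator there equals (30281/2944) - ((73/2944)*sqrt(2815))*i, nonzero, and no other factor vanishes.
Hence a pole whose order is the multiplicity, 2.

The point is a pole of order 2.


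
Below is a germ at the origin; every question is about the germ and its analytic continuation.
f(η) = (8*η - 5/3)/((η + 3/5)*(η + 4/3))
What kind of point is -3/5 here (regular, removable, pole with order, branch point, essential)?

The point is a pole of order 1.

The denominator factor η + 3/5 vanishes at -3/5 and appears to the power 1; the numerator there equals -97/15, nonzero, and no other factor vanishes.
Hence a pole whose order is the multiplicity, 1.


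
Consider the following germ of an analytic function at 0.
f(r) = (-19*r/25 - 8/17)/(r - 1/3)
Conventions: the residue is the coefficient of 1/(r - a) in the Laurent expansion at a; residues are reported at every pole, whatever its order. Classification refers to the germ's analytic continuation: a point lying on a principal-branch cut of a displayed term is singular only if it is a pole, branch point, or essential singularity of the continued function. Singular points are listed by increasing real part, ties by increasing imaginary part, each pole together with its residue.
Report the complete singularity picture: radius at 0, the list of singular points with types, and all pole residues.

Radius of convergence at 0: 1/3.
At 1/3: a pole of order 1; residue -923/1275.

Denominator factor (r - 1/3): pole of order 1 at 1/3, modulus 1/3.
The radius of convergence is the smallest modulus among the singular points: 1/3.
At the order-1 pole 1/3 set g(r) = (r - (1/3))*f(r) = -19*r/25 - 8/17.
Simple pole: residue = g(a) at a = 1/3, which is -923/1275.


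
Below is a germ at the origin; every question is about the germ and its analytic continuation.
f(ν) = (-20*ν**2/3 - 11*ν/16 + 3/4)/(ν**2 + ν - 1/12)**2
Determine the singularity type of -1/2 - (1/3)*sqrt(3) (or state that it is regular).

The denominator factor ν**2 + ν - 1/12 vanishes at -1/2 - (1/3)*sqrt(3) and appears to the power 2; the numerator there equals -805/288 - (287/144)*sqrt(3), nonzero, and no other factor vanishes.
Hence a pole whose order is the multiplicity, 2.

The point is a pole of order 2.


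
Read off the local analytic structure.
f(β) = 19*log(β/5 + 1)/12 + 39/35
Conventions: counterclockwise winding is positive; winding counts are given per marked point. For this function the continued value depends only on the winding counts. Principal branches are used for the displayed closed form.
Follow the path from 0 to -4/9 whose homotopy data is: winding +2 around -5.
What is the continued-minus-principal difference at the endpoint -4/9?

Continued minus principal equals (19/3)*pi*i.

The rational part is single-valued and drops out of the difference; each branch term changes only by its own monodromy.
(19/12)*log(1 - β/(-5)): each positive loop around -5 adds 2*pi*i to the log, so winding +2 contributes (19/12)*(2)*2*pi*i = (19/3)*pi*i.
Summing the contributions at β = -4/9 gives (19/3)*pi*i.


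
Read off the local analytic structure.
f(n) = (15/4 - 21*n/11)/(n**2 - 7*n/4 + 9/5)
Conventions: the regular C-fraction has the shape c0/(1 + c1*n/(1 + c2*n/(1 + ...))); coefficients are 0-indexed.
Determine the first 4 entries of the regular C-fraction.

Taylor coefficients (expand at 0): a_0 = 25/12, a_1 = 4585/4752, a_2 = -37525/171072, a_3 = -4614575/6158592.
c0 = a_0 = 25/12. Peel one level at a time: if S = 1 + c*n/S' with S'(0) = 1, then c is the n-coefficient of S and S' = c*n/(S - 1).
S_1 = c0/f = 1 + (-917/1980)*n + (2902/9075)*n^2 + ...; c1 = -917/1980.
S_2 = c1*n/(S_1 - 1) = 1 + (34824/50435)*n + (696480/840889)*n^2 + ...; c2 = 34824/50435.
S_3 = c2*n/(S_2 - 1) = 1 + (-1100/917)*n + ...; c3 = -1100/917.

The regular C-fraction coefficients are [25/12, -917/1980, 34824/50435, -1100/917].


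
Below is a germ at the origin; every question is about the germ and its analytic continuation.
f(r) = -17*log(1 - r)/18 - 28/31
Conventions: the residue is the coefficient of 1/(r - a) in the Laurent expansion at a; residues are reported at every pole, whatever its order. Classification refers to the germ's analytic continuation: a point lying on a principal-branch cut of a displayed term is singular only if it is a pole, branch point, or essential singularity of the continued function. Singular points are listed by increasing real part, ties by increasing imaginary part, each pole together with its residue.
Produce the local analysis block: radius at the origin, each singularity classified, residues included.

Radius of convergence at 0: 1.
At 1: a logarithmic branch point.

Branch term (-17/18)*log(1 - r/(1)): its argument vanishes at r = 1, a logarithmic branch point, modulus 1.
The radius of convergence is the smallest modulus among the singular points: 1.


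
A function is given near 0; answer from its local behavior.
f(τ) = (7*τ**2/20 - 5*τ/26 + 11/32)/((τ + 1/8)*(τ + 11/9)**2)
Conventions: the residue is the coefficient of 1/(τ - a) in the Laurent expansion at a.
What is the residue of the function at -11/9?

At the order-2 pole -11/9 set g(τ) = (τ - (-11/9))^2*f(τ) = (7*τ**2/20 - 5*τ/26 + 11/32)/(τ + 1/8).
Order-2 pole: residue = g'(a); g'(-11/9) = 3242/81133, so the residue is 3242/81133.

The residue is 3242/81133.


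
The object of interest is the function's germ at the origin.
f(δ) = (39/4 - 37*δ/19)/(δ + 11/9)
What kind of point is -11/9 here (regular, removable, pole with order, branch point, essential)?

The denominator factor δ + 11/9 vanishes at -11/9 and appears to the power 1; the numerator there equals 8297/684, nonzero, and no other factor vanishes.
Hence a pole whose order is the multiplicity, 1.

The point is a pole of order 1.


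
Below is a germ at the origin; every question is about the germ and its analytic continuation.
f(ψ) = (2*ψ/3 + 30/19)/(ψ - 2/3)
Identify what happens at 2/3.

The point is a pole of order 1.

The denominator factor ψ - 2/3 vanishes at 2/3 and appears to the power 1; the numerator there equals 346/171, nonzero, and no other factor vanishes.
Hence a pole whose order is the multiplicity, 1.


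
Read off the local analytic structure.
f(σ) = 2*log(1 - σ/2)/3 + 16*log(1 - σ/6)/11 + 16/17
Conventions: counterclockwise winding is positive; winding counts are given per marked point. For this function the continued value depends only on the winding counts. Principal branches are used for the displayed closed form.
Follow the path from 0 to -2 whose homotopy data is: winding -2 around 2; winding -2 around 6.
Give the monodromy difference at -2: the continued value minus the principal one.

The rational part is single-valued and drops out of the difference; each branch term changes only by its own monodromy.
(2/3)*log(1 - σ/(2)): each positive loop around 2 adds 2*pi*i to the log, so winding -2 contributes (2/3)*(-2)*2*pi*i = -(8/3)*pi*i.
(16/11)*log(1 - σ/(6)): each positive loop around 6 adds 2*pi*i to the log, so winding -2 contributes (16/11)*(-2)*2*pi*i = -(64/11)*pi*i.
Summing the contributions at σ = -2 gives -(280/33)*pi*i.

Continued minus principal equals -(280/33)*pi*i.


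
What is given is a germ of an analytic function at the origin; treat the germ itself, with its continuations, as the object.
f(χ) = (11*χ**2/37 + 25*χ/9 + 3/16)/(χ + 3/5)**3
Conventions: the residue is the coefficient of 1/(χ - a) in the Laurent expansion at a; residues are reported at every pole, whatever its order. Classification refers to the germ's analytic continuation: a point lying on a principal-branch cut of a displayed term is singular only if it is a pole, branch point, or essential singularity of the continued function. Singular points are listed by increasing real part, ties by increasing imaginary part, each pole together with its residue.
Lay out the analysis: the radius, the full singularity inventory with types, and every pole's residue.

Radius of convergence at 0: 3/5.
At -3/5: a pole of order 3; residue 11/37.

Denominator factor (χ + 3/5)^3: pole of order 3 at -3/5, modulus 3/5.
The radius of convergence is the smallest modulus among the singular points: 3/5.
At the order-3 pole -3/5 set g(χ) = (χ - (-3/5))^3*f(χ) = 11*χ**2/37 + 25*χ/9 + 3/16.
Order-3 pole: residue = g''(a)/2; g''(-3/5) = 22/37, so the residue is 11/37.


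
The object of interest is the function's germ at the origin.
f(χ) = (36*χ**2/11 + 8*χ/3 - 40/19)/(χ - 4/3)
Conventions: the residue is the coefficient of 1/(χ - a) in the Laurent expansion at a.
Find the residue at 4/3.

The residue is 13672/1881.

At the order-1 pole 4/3 set g(χ) = (χ - (4/3))*f(χ) = 36*χ**2/11 + 8*χ/3 - 40/19.
Simple pole: residue = g(a) at a = 4/3, which is 13672/1881.


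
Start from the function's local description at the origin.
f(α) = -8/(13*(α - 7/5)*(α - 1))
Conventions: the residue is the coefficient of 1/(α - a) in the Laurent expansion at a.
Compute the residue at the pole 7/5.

The residue is -20/13.

At the order-1 pole 7/5 set g(α) = (α - (7/5))*f(α) = -8/(13*(α - 1)).
Simple pole: residue = g(a) at a = 7/5, which is -20/13.


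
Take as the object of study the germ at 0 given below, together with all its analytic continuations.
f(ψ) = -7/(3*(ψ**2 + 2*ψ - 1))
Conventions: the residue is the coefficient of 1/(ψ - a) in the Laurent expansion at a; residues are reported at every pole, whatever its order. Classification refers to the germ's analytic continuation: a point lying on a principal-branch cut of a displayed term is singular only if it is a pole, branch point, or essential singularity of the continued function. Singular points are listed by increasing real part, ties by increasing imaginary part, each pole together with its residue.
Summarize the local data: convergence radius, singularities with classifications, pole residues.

Denominator factor (ψ**2 + 2*ψ - 1): discriminant 8, real irrational roots -1 + sqrt(2) and -1 - sqrt(2); poles of order 1, moduli -1 + sqrt(2) and 1 + sqrt(2).
The radius of convergence is the smallest modulus among the singular points: -1 + sqrt(2).
The factor ψ**2 + 2*ψ - 1 splits as (ψ - a)(ψ - a') with a = -1 - sqrt(2), a' = -1 + sqrt(2). At the order-1 pole a set g(ψ) = (ψ - a)*f(ψ) = [-7/3] / (ψ - a').
Simple pole: residue = g(a) at a = -1 - sqrt(2), which is (7/12)*sqrt(2).
The factor ψ**2 + 2*ψ - 1 splits as (ψ - a)(ψ - a') with a = -1 + sqrt(2), a' = -1 - sqrt(2). At the order-1 pole a set g(ψ) = (ψ - a)*f(ψ) = [-7/3] / (ψ - a').
Simple pole: residue = g(a) at a = -1 + sqrt(2), which is -(7/12)*sqrt(2).
List the singular points by increasing real part (a conjugate pair: the negative imaginary part first).

Radius of convergence at 0: -1 + sqrt(2).
At -1 - sqrt(2): a pole of order 1; residue (7/12)*sqrt(2).
At -1 + sqrt(2): a pole of order 1; residue -(7/12)*sqrt(2).
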